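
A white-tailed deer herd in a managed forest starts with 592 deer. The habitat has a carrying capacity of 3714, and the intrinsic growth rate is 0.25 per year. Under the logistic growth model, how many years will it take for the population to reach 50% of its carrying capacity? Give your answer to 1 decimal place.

6.7 years

A = (K − N₀)/N₀ = (3714 − 592)/592 = 5.2736.
Solve 3714/(1 + 5.2736·e^(−0.25t)) = 1857: 1 + 5.2736·e^(−0.25t) = 2, so e^(−0.25t) = 0.189622.
−0.25·t = ln(0.189622) = -1.6627, so t = 1.6627/0.25 = 6.6509.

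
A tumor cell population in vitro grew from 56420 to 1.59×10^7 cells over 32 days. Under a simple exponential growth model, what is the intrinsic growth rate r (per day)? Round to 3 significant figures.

From N(t) = N₀·e^(rt): e^(r·32) = 1.59×10^7/56420 = 281.81.
r·32 = ln(281.81) = 5.6413, so r = 5.6413/32 = 0.17629.

0.176 per day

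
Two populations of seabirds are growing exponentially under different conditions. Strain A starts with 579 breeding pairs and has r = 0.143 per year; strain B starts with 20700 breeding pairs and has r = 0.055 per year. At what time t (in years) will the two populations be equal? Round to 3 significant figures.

Set 579·e^(0.143t) = 20700·e^(0.055t).
e^((0.143 − 0.055)t) = 20700/579 → e^(0.088·t) = 35.751.
0.088·t = ln(35.751) = 3.5766, so t = 3.5766/0.088 = 40.643.

40.6 years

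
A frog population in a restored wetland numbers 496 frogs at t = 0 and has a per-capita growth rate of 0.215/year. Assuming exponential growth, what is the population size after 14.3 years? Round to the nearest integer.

N(t) = N₀·e^(rt) = 496 × e^(0.215×14.3) = 496 × e^3.075.
e^3.075 ≈ 21.639, so N ≈ 496 × 21.639 = 10733.

10733 frogs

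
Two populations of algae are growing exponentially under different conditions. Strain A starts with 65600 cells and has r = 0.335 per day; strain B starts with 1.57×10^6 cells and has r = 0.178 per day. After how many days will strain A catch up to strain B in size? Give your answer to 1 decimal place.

20.2 days

Set 65600·e^(0.335t) = 1.57×10^6·e^(0.178t).
e^((0.335 − 0.178)t) = 1.57×10^6/65600 → e^(0.157·t) = 23.933.
0.157·t = ln(23.933) = 3.1753, so t = 3.1753/0.157 = 20.225.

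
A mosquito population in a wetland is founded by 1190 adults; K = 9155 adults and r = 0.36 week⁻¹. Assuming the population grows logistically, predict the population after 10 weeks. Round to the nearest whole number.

A = (K − N₀)/N₀ = (9155 − 1190)/1190 = 6.6933.
N(t) = K/(1 + A·e^(−rt)) = 9155/(1 + 6.6933×e^(−0.36×10)).
e^(−3.6) = 0.027324; denominator = 1 + 6.6933×0.027324 = 1.1829.
N = 9155/1.1829 = 7739.55.

7740 adults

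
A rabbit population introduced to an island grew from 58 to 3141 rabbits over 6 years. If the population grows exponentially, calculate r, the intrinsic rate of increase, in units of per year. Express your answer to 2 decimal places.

0.67 per year

From N(t) = N₀·e^(rt): e^(r·6) = 3141/58 = 54.155.
r·6 = ln(54.155) = 3.9919, so r = 3.9919/6 = 0.66531.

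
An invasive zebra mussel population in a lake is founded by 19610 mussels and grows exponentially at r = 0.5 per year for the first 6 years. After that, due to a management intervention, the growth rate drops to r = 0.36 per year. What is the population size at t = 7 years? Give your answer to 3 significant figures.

Phase 1: N(6) = 19610·e^(0.5×6) = 19610·e^3 = 393877.
Phase 2 runs for 7 − 6 = 1 years at r = 0.36.
N(7) = 393877·e^(0.36×1) = 393877·e^0.36 = 564556.

565000 mussels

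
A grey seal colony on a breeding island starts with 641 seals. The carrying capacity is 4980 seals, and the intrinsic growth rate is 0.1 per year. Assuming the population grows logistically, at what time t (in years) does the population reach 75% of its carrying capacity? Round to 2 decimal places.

30.11 years

A = (K − N₀)/N₀ = (4980 − 641)/641 = 6.7691.
Solve 4980/(1 + 6.7691·e^(−0.1t)) = 3735: 1 + 6.7691·e^(−0.1t) = 1.3333, so e^(−0.1t) = 0.0492433.
−0.1·t = ln(0.0492433) = -3.011, so t = 3.011/0.1 = 30.11.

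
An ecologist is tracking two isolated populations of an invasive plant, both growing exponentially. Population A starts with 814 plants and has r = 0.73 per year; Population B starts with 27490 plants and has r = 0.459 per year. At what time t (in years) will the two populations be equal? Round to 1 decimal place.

Set 814·e^(0.73t) = 27490·e^(0.459t).
e^((0.73 − 0.459)t) = 27490/814 → e^(0.271·t) = 33.771.
0.271·t = ln(33.771) = 3.5196, so t = 3.5196/0.271 = 12.988.

13.0 years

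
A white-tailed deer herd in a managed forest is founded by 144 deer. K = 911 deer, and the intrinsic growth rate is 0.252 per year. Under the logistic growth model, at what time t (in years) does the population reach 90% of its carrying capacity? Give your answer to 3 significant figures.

A = (K − N₀)/N₀ = (911 − 144)/144 = 5.3264.
Solve 911/(1 + 5.3264·e^(−0.252t)) = 819.9: 1 + 5.3264·e^(−0.252t) = 1.1111, so e^(−0.252t) = 0.0208605.
−0.252·t = ln(0.0208605) = -3.8699, so t = 3.8699/0.252 = 15.357.

15.4 years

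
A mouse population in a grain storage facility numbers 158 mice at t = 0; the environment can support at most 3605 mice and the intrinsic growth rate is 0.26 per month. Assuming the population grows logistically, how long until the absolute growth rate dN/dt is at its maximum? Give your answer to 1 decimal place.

11.9 months

Logistic growth is fastest at N = K/2 = 1802.5.
A = (K − N₀)/N₀ = 21.816. Set K/(1 + A·e^(−rt)) = K/2 → A·e^(−rt) = 1.
e^(−0.26t) = 1/21.816 = 0.045837, so t = ln(21.816)/0.26 = 3.0827/0.26 = 11.856.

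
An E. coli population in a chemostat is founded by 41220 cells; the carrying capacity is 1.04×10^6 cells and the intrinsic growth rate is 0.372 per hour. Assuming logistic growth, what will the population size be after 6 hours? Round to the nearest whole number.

A = (K − N₀)/N₀ = (1.04×10^6 − 41220)/41220 = 24.23.
N(t) = K/(1 + A·e^(−rt)) = 1.04×10^6/(1 + 24.23×e^(−0.372×6)).
e^(−2.232) = 0.10731; denominator = 1 + 24.23×0.10731 = 3.6003.
N = 1.04×10^6/3.6003 = 288868.

288868 cells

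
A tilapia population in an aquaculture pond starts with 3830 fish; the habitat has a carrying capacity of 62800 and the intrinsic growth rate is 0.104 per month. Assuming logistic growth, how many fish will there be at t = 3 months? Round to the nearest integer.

5118 fish

A = (K − N₀)/N₀ = (62800 − 3830)/3830 = 15.397.
N(t) = K/(1 + A·e^(−rt)) = 62800/(1 + 15.397×e^(−0.104×3)).
e^(−0.312) = 0.73198; denominator = 1 + 15.397×0.73198 = 12.27.
N = 62800/12.27 = 5118.08.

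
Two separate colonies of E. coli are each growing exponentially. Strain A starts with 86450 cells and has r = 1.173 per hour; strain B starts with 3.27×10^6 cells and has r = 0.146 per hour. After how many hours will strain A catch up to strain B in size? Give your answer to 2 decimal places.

Set 86450·e^(1.173t) = 3.27×10^6·e^(0.146t).
e^((1.173 − 0.146)t) = 3.27×10^6/86450 → e^(1.027·t) = 37.825.
1.027·t = ln(37.825) = 3.633, so t = 3.633/1.027 = 3.5375.

3.54 hours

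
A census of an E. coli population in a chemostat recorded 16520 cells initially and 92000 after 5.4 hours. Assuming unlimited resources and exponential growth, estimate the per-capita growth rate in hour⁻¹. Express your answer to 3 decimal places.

0.318 per hour

From N(t) = N₀·e^(rt): e^(r·5.4) = 92000/16520 = 5.569.
r·5.4 = ln(5.569) = 1.7172, so r = 1.7172/5.4 = 0.318.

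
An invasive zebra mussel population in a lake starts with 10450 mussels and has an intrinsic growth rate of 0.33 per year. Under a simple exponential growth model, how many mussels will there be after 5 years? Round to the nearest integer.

N(t) = N₀·e^(rt) = 10450 × e^(0.33×5) = 10450 × e^1.65.
e^1.65 ≈ 5.207, so N ≈ 10450 × 5.207 = 54412.9.

54413 mussels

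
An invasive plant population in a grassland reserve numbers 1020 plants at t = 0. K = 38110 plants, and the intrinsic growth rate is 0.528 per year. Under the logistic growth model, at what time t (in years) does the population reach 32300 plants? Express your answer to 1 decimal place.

10.1 years

A = (K − N₀)/N₀ = (38110 − 1020)/1020 = 36.363.
Solve 38110/(1 + 36.363·e^(−0.528t)) = 32300: 1 + 36.363·e^(−0.528t) = 1.1799, so e^(−0.528t) = 0.00494672.
−0.528·t = ln(0.00494672) = -5.309, so t = 5.309/0.528 = 10.055.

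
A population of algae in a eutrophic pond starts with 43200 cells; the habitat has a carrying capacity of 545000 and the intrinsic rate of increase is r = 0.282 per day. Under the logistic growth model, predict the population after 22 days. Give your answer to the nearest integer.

A = (K − N₀)/N₀ = (545000 − 43200)/43200 = 11.616.
N(t) = K/(1 + A·e^(−rt)) = 545000/(1 + 11.616×e^(−0.282×22)).
e^(−6.204) = 0.0020213; denominator = 1 + 11.616×0.0020213 = 1.0235.
N = 545000/1.0235 = 532497.

532497 cells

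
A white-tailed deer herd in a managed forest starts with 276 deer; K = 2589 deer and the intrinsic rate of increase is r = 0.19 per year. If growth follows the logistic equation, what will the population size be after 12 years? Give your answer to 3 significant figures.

A = (K − N₀)/N₀ = (2589 − 276)/276 = 8.3804.
N(t) = K/(1 + A·e^(−rt)) = 2589/(1 + 8.3804×e^(−0.19×12)).
e^(−2.28) = 0.10228; denominator = 1 + 8.3804×0.10228 = 1.8572.
N = 2589/1.8572 = 1394.04.

1390 deer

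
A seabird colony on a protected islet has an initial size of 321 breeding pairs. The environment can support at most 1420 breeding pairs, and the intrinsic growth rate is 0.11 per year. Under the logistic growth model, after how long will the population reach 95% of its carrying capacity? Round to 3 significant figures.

38.0 years

A = (K − N₀)/N₀ = (1420 − 321)/321 = 3.4237.
Solve 1420/(1 + 3.4237·e^(−0.11t)) = 1349: 1 + 3.4237·e^(−0.11t) = 1.0526, so e^(−0.11t) = 0.0153728.
−0.11·t = ln(0.0153728) = -4.1752, so t = 4.1752/0.11 = 37.956.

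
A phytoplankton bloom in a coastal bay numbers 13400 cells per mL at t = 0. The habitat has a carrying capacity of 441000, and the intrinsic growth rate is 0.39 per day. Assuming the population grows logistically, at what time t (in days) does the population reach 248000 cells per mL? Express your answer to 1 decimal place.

9.5 days

A = (K − N₀)/N₀ = (441000 − 13400)/13400 = 31.91.
Solve 441000/(1 + 31.91·e^(−0.39t)) = 248000: 1 + 31.91·e^(−0.39t) = 1.7782, so e^(−0.39t) = 0.0243878.
−0.39·t = ln(0.0243878) = -3.7137, so t = 3.7137/0.39 = 9.5222.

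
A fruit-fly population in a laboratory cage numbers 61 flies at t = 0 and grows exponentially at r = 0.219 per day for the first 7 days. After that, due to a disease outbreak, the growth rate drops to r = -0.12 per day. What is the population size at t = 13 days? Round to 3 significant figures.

Phase 1: N(7) = 61·e^(0.219×7) = 61·e^1.533 = 282.555.
Phase 2 runs for 13 − 7 = 6 days at r = -0.12.
N(13) = 282.555·e^(-0.12×6) = 282.555·e^-0.72 = 137.534.

138 flies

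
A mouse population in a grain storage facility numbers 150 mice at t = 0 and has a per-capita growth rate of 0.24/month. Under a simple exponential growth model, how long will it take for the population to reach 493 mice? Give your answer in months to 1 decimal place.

Set N₀·e^(rt) = 493: e^(0.24·t) = 493/150 = 3.2867.
0.24·t = ln(3.2867) = 1.1899, so t = 1.1899/0.24 = 4.9578.

5.0 months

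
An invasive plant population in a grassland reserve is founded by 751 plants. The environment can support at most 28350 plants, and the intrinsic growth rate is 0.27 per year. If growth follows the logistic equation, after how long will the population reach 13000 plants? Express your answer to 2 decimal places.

12.73 years

A = (K − N₀)/N₀ = (28350 − 751)/751 = 36.75.
Solve 28350/(1 + 36.75·e^(−0.27t)) = 13000: 1 + 36.75·e^(−0.27t) = 2.1808, so e^(−0.27t) = 0.0321301.
−0.27·t = ln(0.0321301) = -3.438, so t = 3.438/0.27 = 12.733.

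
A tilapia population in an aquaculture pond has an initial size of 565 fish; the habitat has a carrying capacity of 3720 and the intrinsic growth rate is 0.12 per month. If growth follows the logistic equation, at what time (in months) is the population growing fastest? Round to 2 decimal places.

Logistic growth is fastest at N = K/2 = 1860.
A = (K − N₀)/N₀ = 5.5841. Set K/(1 + A·e^(−rt)) = K/2 → A·e^(−rt) = 1.
e^(−0.12t) = 1/5.5841 = 0.179081, so t = ln(5.5841)/0.12 = 1.7199/0.12 = 14.333.

14.33 months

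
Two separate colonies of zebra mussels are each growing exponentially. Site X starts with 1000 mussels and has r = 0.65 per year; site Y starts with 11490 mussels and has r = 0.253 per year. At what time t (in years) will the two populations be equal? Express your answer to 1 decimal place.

6.1 years

Set 1000·e^(0.65t) = 11490·e^(0.253t).
e^((0.65 − 0.253)t) = 11490/1000 → e^(0.397·t) = 11.49.
0.397·t = ln(11.49) = 2.4415, so t = 2.4415/0.397 = 6.1498.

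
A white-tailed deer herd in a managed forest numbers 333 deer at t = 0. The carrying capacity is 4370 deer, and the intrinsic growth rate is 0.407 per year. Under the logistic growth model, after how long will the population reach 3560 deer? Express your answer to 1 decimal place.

A = (K − N₀)/N₀ = (4370 − 333)/333 = 12.123.
Solve 4370/(1 + 12.123·e^(−0.407t)) = 3560: 1 + 12.123·e^(−0.407t) = 1.2275, so e^(−0.407t) = 0.0187681.
−0.407·t = ln(0.0187681) = -3.9756, so t = 3.9756/0.407 = 9.768.

9.8 years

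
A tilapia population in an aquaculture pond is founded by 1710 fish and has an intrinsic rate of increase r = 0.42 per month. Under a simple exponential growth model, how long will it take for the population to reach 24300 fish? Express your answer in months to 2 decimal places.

Set N₀·e^(rt) = 24300: e^(0.42·t) = 24300/1710 = 14.211.
0.42·t = ln(14.211) = 2.654, so t = 2.654/0.42 = 6.319.

6.32 months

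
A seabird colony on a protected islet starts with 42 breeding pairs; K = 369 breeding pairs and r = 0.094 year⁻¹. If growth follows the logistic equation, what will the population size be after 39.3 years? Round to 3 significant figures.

309 breeding pairs

A = (K − N₀)/N₀ = (369 − 42)/42 = 7.7857.
N(t) = K/(1 + A·e^(−rt)) = 369/(1 + 7.7857×e^(−0.094×39.3)).
e^(−3.694) = 0.024867; denominator = 1 + 7.7857×0.024867 = 1.1936.
N = 369/1.1936 = 309.146.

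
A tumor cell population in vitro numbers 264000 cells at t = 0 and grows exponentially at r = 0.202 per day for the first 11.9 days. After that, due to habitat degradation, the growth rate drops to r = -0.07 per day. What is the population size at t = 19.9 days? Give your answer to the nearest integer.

Phase 1: N(11.9) = 264000·e^(0.202×11.9) = 264000·e^2.404 = 2.921198×10^6.
Phase 2 runs for 19.9 − 11.9 = 8 days at r = -0.07.
N(19.9) = 2.921198×10^6·e^(-0.07×8) = 2.921198×10^6·e^-0.56 = 1.668615×10^6.

1668615 cells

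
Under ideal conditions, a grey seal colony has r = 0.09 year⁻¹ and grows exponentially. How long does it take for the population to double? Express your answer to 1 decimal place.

7.7 years

Doubling time t_d = ln(2)/r = 0.6931/0.09 = 7.7016.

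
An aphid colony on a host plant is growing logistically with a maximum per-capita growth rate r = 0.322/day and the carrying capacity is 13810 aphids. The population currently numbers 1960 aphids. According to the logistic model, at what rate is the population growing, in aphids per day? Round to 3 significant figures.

542 aphids per day

dN/dt = rN(1 − N/K) = 0.322 × 1960 × (1 − 1960/13810).
1 − 1960/13810 = 0.85807; dN/dt = 0.322 × 1960 × 0.85807 = 541.55.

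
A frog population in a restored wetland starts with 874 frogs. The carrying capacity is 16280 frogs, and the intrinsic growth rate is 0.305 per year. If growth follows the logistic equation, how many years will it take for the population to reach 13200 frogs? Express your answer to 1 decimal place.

A = (K − N₀)/N₀ = (16280 − 874)/874 = 17.627.
Solve 16280/(1 + 17.627·e^(−0.305t)) = 13200: 1 + 17.627·e^(−0.305t) = 1.2333, so e^(−0.305t) = 0.0132373.
−0.305·t = ln(0.0132373) = -4.3247, so t = 4.3247/0.305 = 14.179.

14.2 years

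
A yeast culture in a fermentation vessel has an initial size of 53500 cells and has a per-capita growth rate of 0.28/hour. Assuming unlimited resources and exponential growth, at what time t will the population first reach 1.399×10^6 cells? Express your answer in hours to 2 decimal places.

Set N₀·e^(rt) = 1.399×10^6: e^(0.28·t) = 1.399×10^6/53500 = 26.15.
0.28·t = ln(26.15) = 3.2638, so t = 3.2638/0.28 = 11.657.

11.66 hours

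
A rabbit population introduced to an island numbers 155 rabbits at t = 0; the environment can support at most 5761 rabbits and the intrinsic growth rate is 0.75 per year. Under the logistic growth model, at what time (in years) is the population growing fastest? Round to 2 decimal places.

Logistic growth is fastest at N = K/2 = 2880.5.
A = (K − N₀)/N₀ = 36.168. Set K/(1 + A·e^(−rt)) = K/2 → A·e^(−rt) = 1.
e^(−0.75t) = 1/36.168 = 0.0276489, so t = ln(36.168)/0.75 = 3.5882/0.75 = 4.7842.

4.78 years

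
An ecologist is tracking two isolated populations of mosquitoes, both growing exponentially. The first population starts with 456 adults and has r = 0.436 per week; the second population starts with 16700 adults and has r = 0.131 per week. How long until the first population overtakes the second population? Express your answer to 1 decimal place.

Set 456·e^(0.436t) = 16700·e^(0.131t).
e^((0.436 − 0.131)t) = 16700/456 → e^(0.305·t) = 36.623.
0.305·t = ln(36.623) = 3.6007, so t = 3.6007/0.305 = 11.805.

11.8 weeks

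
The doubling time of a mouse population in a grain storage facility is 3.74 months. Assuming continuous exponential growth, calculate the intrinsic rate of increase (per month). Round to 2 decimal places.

0.19 per month

r = ln(2)/t_d = 0.6931/3.74 = 0.18533.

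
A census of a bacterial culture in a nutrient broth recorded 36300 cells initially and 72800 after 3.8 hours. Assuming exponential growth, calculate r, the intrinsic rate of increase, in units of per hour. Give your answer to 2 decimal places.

From N(t) = N₀·e^(rt): e^(r·3.8) = 72800/36300 = 2.0055.
r·3.8 = ln(2.0055) = 0.6959, so r = 0.6959/3.8 = 0.18313.

0.18 per hour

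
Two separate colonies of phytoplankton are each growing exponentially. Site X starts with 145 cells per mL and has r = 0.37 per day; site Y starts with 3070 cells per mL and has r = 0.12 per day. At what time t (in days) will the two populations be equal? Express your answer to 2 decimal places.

12.21 days

Set 145·e^(0.37t) = 3070·e^(0.12t).
e^((0.37 − 0.12)t) = 3070/145 → e^(0.25·t) = 21.172.
0.25·t = ln(21.172) = 3.0527, so t = 3.0527/0.25 = 12.211.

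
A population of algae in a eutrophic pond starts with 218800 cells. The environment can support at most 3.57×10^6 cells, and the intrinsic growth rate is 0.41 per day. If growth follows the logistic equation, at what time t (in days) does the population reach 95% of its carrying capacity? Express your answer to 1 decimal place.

13.8 days

A = (K − N₀)/N₀ = (3.57×10^6 − 218800)/218800 = 15.316.
Solve 3.57×10^6/(1 + 15.316·e^(−0.41t)) = 3.3915×10^6: 1 + 15.316·e^(−0.41t) = 1.0526, so e^(−0.41t) = 0.00343632.
−0.41·t = ln(0.00343632) = -5.6734, so t = 5.6734/0.41 = 13.837.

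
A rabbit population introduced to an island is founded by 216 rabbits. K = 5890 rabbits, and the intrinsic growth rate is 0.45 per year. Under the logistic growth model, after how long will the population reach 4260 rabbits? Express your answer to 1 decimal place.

9.4 years

A = (K − N₀)/N₀ = (5890 − 216)/216 = 26.269.
Solve 5890/(1 + 26.269·e^(−0.45t)) = 4260: 1 + 26.269·e^(−0.45t) = 1.3826, so e^(−0.45t) = 0.0145661.
−0.45·t = ln(0.0145661) = -4.2291, so t = 4.2291/0.45 = 9.3979.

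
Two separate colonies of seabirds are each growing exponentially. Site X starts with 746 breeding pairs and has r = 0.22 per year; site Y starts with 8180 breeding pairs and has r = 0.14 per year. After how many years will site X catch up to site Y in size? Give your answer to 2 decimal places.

Set 746·e^(0.22t) = 8180·e^(0.14t).
e^((0.22 − 0.14)t) = 8180/746 → e^(0.08·t) = 10.965.
0.08·t = ln(10.965) = 2.3947, so t = 2.3947/0.08 = 29.934.

29.93 years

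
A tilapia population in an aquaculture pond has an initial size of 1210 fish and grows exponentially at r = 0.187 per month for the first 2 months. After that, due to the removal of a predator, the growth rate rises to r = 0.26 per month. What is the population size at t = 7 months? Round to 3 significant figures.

6450 fish

Phase 1: N(2) = 1210·e^(0.187×2) = 1210·e^0.374 = 1758.78.
Phase 2 runs for 7 − 2 = 5 months at r = 0.26.
N(7) = 1758.78·e^(0.26×5) = 1758.78·e^1.3 = 6453.49.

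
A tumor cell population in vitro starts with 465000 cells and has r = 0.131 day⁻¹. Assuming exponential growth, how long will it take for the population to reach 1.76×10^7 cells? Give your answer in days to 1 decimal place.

Set N₀·e^(rt) = 1.76×10^7: e^(0.131·t) = 1.76×10^7/465000 = 37.849.
0.131·t = ln(37.849) = 3.6336, so t = 3.6336/0.131 = 27.738.

27.7 days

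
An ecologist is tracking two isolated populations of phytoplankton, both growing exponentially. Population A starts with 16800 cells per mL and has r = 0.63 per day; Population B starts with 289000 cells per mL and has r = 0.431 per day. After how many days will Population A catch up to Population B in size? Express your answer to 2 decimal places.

14.30 days

Set 16800·e^(0.63t) = 289000·e^(0.431t).
e^((0.63 − 0.431)t) = 289000/16800 → e^(0.199·t) = 17.202.
0.199·t = ln(17.202) = 2.845, so t = 2.845/0.199 = 14.297.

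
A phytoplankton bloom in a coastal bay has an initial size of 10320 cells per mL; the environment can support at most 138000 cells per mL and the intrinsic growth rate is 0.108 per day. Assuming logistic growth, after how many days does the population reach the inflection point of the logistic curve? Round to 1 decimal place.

23.3 days

Logistic growth is fastest at N = K/2 = 69000.
A = (K − N₀)/N₀ = 12.372. Set K/(1 + A·e^(−rt)) = K/2 → A·e^(−rt) = 1.
e^(−0.108t) = 1/12.372 = 0.0808271, so t = ln(12.372)/0.108 = 2.5154/0.108 = 23.291.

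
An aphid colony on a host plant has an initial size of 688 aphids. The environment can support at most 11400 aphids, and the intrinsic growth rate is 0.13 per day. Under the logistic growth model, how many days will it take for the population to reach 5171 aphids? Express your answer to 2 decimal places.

A = (K − N₀)/N₀ = (11400 − 688)/688 = 15.57.
Solve 11400/(1 + 15.57·e^(−0.13t)) = 5171: 1 + 15.57·e^(−0.13t) = 2.2046, so e^(−0.13t) = 0.0773681.
−0.13·t = ln(0.0773681) = -2.5592, so t = 2.5592/0.13 = 19.686.

19.69 days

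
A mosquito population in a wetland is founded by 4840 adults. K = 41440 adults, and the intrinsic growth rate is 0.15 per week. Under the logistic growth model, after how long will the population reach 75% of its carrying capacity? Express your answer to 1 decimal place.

A = (K − N₀)/N₀ = (41440 − 4840)/4840 = 7.562.
Solve 41440/(1 + 7.562·e^(−0.15t)) = 31080: 1 + 7.562·e^(−0.15t) = 1.3333, so e^(−0.15t) = 0.0440801.
−0.15·t = ln(0.0440801) = -3.1217, so t = 3.1217/0.15 = 20.812.

20.8 weeks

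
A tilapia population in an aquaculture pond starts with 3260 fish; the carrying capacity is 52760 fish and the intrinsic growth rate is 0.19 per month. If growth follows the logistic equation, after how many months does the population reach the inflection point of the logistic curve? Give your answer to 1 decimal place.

Logistic growth is fastest at N = K/2 = 26380.
A = (K − N₀)/N₀ = 15.184. Set K/(1 + A·e^(−rt)) = K/2 → A·e^(−rt) = 1.
e^(−0.19t) = 1/15.184 = 0.0658586, so t = ln(15.184)/0.19 = 2.7202/0.19 = 14.317.

14.3 months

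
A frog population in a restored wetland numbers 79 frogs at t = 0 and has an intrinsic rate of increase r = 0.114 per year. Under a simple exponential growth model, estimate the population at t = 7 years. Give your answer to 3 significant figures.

N(t) = N₀·e^(rt) = 79 × e^(0.114×7) = 79 × e^0.798.
e^0.798 ≈ 2.2211, so N ≈ 79 × 2.2211 = 175.466.

175 frogs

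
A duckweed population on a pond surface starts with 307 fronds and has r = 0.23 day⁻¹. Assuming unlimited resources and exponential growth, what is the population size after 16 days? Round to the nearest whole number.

12171 fronds

N(t) = N₀·e^(rt) = 307 × e^(0.23×16) = 307 × e^3.68.
e^3.68 ≈ 39.646, so N ≈ 307 × 39.646 = 12171.4.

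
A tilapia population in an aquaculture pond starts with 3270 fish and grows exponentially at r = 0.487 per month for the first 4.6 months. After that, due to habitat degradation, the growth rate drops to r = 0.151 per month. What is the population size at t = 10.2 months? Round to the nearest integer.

71564 fish

Phase 1: N(4.6) = 3270·e^(0.487×4.6) = 3270·e^2.24 = 30722.3.
Phase 2 runs for 10.2 − 4.6 = 5.6 months at r = 0.151.
N(10.2) = 30722.3·e^(0.151×5.6) = 30722.3·e^0.8456 = 71563.8.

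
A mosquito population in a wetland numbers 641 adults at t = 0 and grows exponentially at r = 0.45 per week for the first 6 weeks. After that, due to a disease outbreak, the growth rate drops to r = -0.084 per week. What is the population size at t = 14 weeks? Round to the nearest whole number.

Phase 1: N(6) = 641·e^(0.45×6) = 641·e^2.7 = 9537.91.
Phase 2 runs for 14 − 6 = 8 weeks at r = -0.084.
N(14) = 9537.91·e^(-0.084×8) = 9537.91·e^-0.672 = 4870.88.

4871 adults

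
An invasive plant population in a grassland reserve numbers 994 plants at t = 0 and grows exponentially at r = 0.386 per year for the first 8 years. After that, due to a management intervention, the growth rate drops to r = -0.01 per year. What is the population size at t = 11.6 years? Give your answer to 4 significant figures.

21030 plants

Phase 1: N(8) = 994·e^(0.386×8) = 994·e^3.088 = 21801.6.
Phase 2 runs for 11.6 − 8 = 3.6 years at r = -0.01.
N(11.6) = 21801.6·e^(-0.01×3.6) = 21801.6·e^-0.036 = 21030.7.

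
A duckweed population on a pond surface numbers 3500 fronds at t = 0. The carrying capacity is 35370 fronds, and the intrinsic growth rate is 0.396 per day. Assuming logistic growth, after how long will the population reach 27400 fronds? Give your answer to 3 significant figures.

8.70 days

A = (K − N₀)/N₀ = (35370 − 3500)/3500 = 9.1057.
Solve 35370/(1 + 9.1057·e^(−0.396t)) = 27400: 1 + 9.1057·e^(−0.396t) = 1.2909, so e^(−0.396t) = 0.0319443.
−0.396·t = ln(0.0319443) = -3.4438, so t = 3.4438/0.396 = 8.6964.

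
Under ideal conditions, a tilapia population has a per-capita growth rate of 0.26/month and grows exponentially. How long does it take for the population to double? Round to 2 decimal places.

2.67 months

Doubling time t_d = ln(2)/r = 0.6931/0.26 = 2.666.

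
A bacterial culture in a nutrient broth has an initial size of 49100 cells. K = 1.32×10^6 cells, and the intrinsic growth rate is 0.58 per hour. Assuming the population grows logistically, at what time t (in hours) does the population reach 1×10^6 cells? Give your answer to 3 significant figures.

7.57 hours

A = (K − N₀)/N₀ = (1.32×10^6 − 49100)/49100 = 25.884.
Solve 1.32×10^6/(1 + 25.884·e^(−0.58t)) = 1×10^6: 1 + 25.884·e^(−0.58t) = 1.32, so e^(−0.58t) = 0.0123629.
−0.58·t = ln(0.0123629) = -4.3931, so t = 4.3931/0.58 = 7.5742.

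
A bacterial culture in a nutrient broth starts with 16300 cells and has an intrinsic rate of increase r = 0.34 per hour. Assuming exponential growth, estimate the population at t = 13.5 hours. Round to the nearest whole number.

N(t) = N₀·e^(rt) = 16300 × e^(0.34×13.5) = 16300 × e^4.59.
e^4.59 ≈ 98.494, so N ≈ 16300 × 98.494 = 1.605459×10^6.

1605459 cells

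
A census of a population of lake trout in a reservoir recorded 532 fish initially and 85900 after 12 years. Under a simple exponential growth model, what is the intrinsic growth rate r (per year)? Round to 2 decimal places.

From N(t) = N₀·e^(rt): e^(r·12) = 85900/532 = 161.47.
r·12 = ln(161.47) = 5.0843, so r = 5.0843/12 = 0.42369.

0.42 per year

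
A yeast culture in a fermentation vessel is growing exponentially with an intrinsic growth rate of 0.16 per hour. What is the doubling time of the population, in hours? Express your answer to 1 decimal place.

Doubling time t_d = ln(2)/r = 0.6931/0.16 = 4.3322.

4.3 hours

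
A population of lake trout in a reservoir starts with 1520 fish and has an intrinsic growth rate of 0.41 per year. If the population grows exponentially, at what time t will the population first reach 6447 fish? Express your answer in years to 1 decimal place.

Set N₀·e^(rt) = 6447: e^(0.41·t) = 6447/1520 = 4.2414.
0.41·t = ln(4.2414) = 1.4449, so t = 1.4449/0.41 = 3.5242.

3.5 years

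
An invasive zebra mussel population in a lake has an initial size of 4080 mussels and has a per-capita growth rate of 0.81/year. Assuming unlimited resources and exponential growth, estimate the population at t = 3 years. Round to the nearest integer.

N(t) = N₀·e^(rt) = 4080 × e^(0.81×3) = 4080 × e^2.43.
e^2.43 ≈ 11.359, so N ≈ 4080 × 11.359 = 46344.2.

46344 mussels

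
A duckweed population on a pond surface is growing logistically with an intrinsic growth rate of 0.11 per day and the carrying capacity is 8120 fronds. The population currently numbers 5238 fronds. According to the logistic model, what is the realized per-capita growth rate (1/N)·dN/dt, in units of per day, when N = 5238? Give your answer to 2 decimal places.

(1/N)·dN/dt = r(1 − N/K) = 0.11 × (1 − 5238/8120).
= 0.11 × 0.35493 = 0.039042.

0.04 per day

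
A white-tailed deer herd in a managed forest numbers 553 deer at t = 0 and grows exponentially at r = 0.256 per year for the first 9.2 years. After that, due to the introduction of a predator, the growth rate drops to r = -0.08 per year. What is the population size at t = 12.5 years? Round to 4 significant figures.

4476 deer

Phase 1: N(9.2) = 553·e^(0.256×9.2) = 553·e^2.355 = 5828.75.
Phase 2 runs for 12.5 − 9.2 = 3.3 years at r = -0.08.
N(12.5) = 5828.75·e^(-0.08×3.3) = 5828.75·e^-0.264 = 4476.33.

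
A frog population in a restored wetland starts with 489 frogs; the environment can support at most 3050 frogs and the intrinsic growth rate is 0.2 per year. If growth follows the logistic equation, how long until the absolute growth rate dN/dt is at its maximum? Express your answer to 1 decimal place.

8.3 years

Logistic growth is fastest at N = K/2 = 1525.
A = (K − N₀)/N₀ = 5.2372. Set K/(1 + A·e^(−rt)) = K/2 → A·e^(−rt) = 1.
e^(−0.2t) = 1/5.2372 = 0.190941, so t = ln(5.2372)/0.2 = 1.6558/0.2 = 8.279.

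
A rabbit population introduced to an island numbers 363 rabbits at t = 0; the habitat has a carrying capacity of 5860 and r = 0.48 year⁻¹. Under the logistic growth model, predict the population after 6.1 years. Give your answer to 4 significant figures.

3237 rabbits

A = (K − N₀)/N₀ = (5860 − 363)/363 = 15.143.
N(t) = K/(1 + A·e^(−rt)) = 5860/(1 + 15.143×e^(−0.48×6.1)).
e^(−2.928) = 0.053504; denominator = 1 + 15.143×0.053504 = 1.8102.
N = 5860/1.8102 = 3237.17.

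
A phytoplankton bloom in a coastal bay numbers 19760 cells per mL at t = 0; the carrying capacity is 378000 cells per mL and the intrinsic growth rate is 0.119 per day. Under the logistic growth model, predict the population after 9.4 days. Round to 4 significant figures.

A = (K − N₀)/N₀ = (378000 − 19760)/19760 = 18.13.
N(t) = K/(1 + A·e^(−rt)) = 378000/(1 + 18.13×e^(−0.119×9.4)).
e^(−1.119) = 0.32674; denominator = 1 + 18.13×0.32674 = 6.9236.
N = 378000/6.9236 = 54595.9.

54600 cells per mL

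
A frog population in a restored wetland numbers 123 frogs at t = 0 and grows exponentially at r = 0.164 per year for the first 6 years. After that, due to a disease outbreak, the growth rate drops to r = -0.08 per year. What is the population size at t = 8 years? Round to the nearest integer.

Phase 1: N(6) = 123·e^(0.164×6) = 123·e^0.984 = 329.042.
Phase 2 runs for 8 − 6 = 2 years at r = -0.08.
N(8) = 329.042·e^(-0.08×2) = 329.042·e^-0.16 = 280.391.

280 frogs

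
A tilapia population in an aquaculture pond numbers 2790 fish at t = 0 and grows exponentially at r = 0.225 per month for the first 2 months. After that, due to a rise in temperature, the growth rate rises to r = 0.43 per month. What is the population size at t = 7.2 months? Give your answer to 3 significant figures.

40900 fish

Phase 1: N(2) = 2790·e^(0.225×2) = 2790·e^0.45 = 4375.59.
Phase 2 runs for 7.2 − 2 = 5.2 months at r = 0.43.
N(7.2) = 4375.59·e^(0.43×5.2) = 4375.59·e^2.236 = 40937.3.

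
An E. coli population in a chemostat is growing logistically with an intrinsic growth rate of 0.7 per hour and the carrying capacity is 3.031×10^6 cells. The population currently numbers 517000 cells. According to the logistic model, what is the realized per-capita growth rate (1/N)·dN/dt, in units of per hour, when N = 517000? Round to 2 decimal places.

(1/N)·dN/dt = r(1 − N/K) = 0.7 × (1 − 517000/3.031×10^6).
= 0.7 × 0.82943 = 0.5806.

0.58 per hour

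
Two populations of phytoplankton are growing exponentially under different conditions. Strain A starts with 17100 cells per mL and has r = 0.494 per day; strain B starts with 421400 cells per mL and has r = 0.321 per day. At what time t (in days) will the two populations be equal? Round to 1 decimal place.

18.5 days

Set 17100·e^(0.494t) = 421400·e^(0.321t).
e^((0.494 − 0.321)t) = 421400/17100 → e^(0.173·t) = 24.643.
0.173·t = ln(24.643) = 3.2045, so t = 3.2045/0.173 = 18.523.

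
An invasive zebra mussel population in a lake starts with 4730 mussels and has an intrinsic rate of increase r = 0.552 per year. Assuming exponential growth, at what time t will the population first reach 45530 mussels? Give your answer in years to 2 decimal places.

Set N₀·e^(rt) = 45530: e^(0.552·t) = 45530/4730 = 9.6258.
0.552·t = ln(9.6258) = 2.2644, so t = 2.2644/0.552 = 4.1023.

4.10 years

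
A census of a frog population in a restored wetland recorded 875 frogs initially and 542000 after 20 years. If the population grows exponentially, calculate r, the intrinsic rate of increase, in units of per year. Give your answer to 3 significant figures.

0.321 per year

From N(t) = N₀·e^(rt): e^(r·20) = 542000/875 = 619.43.
r·20 = ln(619.43) = 6.4288, so r = 6.4288/20 = 0.32144.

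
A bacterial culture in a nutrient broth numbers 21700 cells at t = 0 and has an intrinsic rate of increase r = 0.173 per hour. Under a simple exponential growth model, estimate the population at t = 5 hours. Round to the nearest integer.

N(t) = N₀·e^(rt) = 21700 × e^(0.173×5) = 21700 × e^0.865.
e^0.865 ≈ 2.375, so N ≈ 21700 × 2.375 = 51537.6.

51538 cells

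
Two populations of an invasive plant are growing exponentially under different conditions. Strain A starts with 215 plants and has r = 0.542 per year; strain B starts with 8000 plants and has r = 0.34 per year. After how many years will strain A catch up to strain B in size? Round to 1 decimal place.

17.9 years

Set 215·e^(0.542t) = 8000·e^(0.34t).
e^((0.542 − 0.34)t) = 8000/215 → e^(0.202·t) = 37.209.
0.202·t = ln(37.209) = 3.6166, so t = 3.6166/0.202 = 17.904.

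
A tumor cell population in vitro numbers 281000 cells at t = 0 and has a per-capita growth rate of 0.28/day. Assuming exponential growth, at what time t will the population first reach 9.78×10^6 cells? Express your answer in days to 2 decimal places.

12.68 days

Set N₀·e^(rt) = 9.78×10^6: e^(0.28·t) = 9.78×10^6/281000 = 34.804.
0.28·t = ln(34.804) = 3.5497, so t = 3.5497/0.28 = 12.678.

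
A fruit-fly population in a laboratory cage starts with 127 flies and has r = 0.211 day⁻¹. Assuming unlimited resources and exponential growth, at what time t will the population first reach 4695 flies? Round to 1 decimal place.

17.1 days

Set N₀·e^(rt) = 4695: e^(0.211·t) = 4695/127 = 36.969.
0.211·t = ln(36.969) = 3.6101, so t = 3.6101/0.211 = 17.109.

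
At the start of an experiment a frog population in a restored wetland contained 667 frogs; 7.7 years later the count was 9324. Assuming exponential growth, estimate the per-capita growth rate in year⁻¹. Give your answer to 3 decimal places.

0.343 per year

From N(t) = N₀·e^(rt): e^(r·7.7) = 9324/667 = 13.979.
r·7.7 = ln(13.979) = 2.6376, so r = 2.6376/7.7 = 0.34254.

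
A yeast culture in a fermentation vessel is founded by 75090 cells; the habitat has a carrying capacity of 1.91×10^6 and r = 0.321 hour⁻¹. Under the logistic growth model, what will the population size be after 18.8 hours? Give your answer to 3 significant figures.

A = (K − N₀)/N₀ = (1.91×10^6 − 75090)/75090 = 24.436.
N(t) = K/(1 + A·e^(−rt)) = 1.91×10^6/(1 + 24.436×e^(−0.321×18.8)).
e^(−6.035) = 0.002394; denominator = 1 + 24.436×0.002394 = 1.0585.
N = 1.91×10^6/1.0585 = 1.804441×10^6.

1800000 cells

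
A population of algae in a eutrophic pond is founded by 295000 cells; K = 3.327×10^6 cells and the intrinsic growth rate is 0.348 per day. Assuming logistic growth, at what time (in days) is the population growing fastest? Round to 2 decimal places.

6.70 days

Logistic growth is fastest at N = K/2 = 1.6635×10^6.
A = (K − N₀)/N₀ = 10.278. Set K/(1 + A·e^(−rt)) = K/2 → A·e^(−rt) = 1.
e^(−0.348t) = 1/10.278 = 0.0972955, so t = ln(10.278)/0.348 = 2.33/0.348 = 6.6954.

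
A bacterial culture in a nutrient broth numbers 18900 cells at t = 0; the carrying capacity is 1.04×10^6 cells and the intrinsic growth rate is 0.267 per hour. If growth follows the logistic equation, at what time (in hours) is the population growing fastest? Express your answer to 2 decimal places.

14.94 hours

Logistic growth is fastest at N = K/2 = 520000.
A = (K − N₀)/N₀ = 54.026. Set K/(1 + A·e^(−rt)) = K/2 → A·e^(−rt) = 1.
e^(−0.267t) = 1/54.026 = 0.0185095, so t = ln(54.026)/0.267 = 3.9895/0.267 = 14.942.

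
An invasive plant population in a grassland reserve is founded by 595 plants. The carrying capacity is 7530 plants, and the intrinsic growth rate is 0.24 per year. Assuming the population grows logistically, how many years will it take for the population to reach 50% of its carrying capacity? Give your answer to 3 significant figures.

A = (K − N₀)/N₀ = (7530 − 595)/595 = 11.655.
Solve 7530/(1 + 11.655·e^(−0.24t)) = 3765: 1 + 11.655·e^(−0.24t) = 2, so e^(−0.24t) = 0.0857967.
−0.24·t = ln(0.0857967) = -2.4558, so t = 2.4558/0.24 = 10.232.

10.2 years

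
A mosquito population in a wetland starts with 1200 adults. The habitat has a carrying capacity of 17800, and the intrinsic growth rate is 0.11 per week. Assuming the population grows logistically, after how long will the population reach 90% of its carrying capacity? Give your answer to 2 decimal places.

43.86 weeks

A = (K − N₀)/N₀ = (17800 − 1200)/1200 = 13.833.
Solve 17800/(1 + 13.833·e^(−0.11t)) = 16020: 1 + 13.833·e^(−0.11t) = 1.1111, so e^(−0.11t) = 0.00803213.
−0.11·t = ln(0.00803213) = -4.8243, so t = 4.8243/0.11 = 43.857.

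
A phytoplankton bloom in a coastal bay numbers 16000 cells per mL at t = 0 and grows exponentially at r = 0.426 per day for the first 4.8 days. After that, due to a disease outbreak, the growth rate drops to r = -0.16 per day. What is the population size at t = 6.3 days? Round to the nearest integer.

97260 cells per mL

Phase 1: N(4.8) = 16000·e^(0.426×4.8) = 16000·e^2.045 = 123642.
Phase 2 runs for 6.3 − 4.8 = 1.5 days at r = -0.16.
N(6.3) = 123642·e^(-0.16×1.5) = 123642·e^-0.24 = 97260.1.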